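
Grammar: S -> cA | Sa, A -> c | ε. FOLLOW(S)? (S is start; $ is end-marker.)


$ ∈ FOLLOW(S). For each A -> αBβ: add FIRST(β)\{ε} to FOLLOW(B); if β nullable, add FOLLOW(A).
FOLLOW(S) = {$, a}


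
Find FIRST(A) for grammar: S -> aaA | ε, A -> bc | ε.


Per alternative of A: FIRST(bc) = {b}; FIRST(ε) = {ε}
FIRST(A) = {b, ε}


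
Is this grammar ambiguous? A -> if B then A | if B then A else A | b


dangling else: 'if B then if B then b else b' parses two ways
Ambiguous


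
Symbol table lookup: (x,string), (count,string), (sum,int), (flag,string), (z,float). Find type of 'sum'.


Lookup 'sum' → type int


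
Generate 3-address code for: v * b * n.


Break into single-operator statements:
t1 = v * b
t2 = t1 * n


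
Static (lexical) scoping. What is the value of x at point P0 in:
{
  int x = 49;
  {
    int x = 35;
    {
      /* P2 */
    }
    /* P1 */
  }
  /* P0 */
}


x declared in the same block as P0
x = 49


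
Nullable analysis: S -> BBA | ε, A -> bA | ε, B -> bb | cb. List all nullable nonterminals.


A nonterminal is nullable iff some alternative derives ε (directly, or every symbol in it is nullable)
Nullable: {A, S}


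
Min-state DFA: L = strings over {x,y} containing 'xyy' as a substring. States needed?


KMP-style automaton: 3 progress states + 1 absorbing accept = 4
Minimal DFA: 4 states


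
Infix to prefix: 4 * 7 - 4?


left-to-right (same/higher precedence on left): tree is (- (* 4 7) 4)
Prefix: - * 4 7 4


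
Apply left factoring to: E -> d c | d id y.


Common prefix: 'd'
Factored: E -> d E', E' -> c | id y


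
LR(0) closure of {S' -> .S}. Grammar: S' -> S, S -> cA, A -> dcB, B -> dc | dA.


Start: S' -> .S
For each item with dot before a nonterminal B, add B -> .γ for every B-production
Closure: [S' -> .S, S -> .cA]


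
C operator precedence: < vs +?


'+' is additive (level 9); '<' is relational (level 7)
Higher level binds tighter
'+' has higher precedence than '<'


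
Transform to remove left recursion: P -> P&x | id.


Left-recursive alternatives: P&x; non-recursive: id
Introduce P': P -> idP', P' -> &xP' | ε


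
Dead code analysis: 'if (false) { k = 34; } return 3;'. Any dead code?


condition is constant false, so the whole block is unreachable
Dead: 'if (false) { k = 34; }'


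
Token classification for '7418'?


Pattern: digits only
Type: INTEGER_LITERAL


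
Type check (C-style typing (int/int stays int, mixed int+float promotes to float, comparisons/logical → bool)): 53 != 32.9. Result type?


Operand types: int != float
Rule: comparison yields bool
Result type: bool


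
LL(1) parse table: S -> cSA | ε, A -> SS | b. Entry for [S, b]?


For [S, b]: ε is nullable and 'b' ∈ FOLLOW(S)
Entry: S -> ε


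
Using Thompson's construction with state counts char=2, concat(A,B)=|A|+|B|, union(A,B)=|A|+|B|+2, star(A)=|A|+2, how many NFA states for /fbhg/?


Syntax tree has 4 char leaf(s), 0 union(s), 0 star(s)
chars contribute 4×2 = 8; each union adds +2; each star adds +2
Total: 8 + 0 + 0 = 8 states


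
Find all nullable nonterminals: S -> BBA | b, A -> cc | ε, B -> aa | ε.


A nonterminal is nullable iff some alternative derives ε (directly, or every symbol in it is nullable)
Nullable: {A, B, S}


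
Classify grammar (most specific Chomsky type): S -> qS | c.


Right-linear: every RHS is a terminal or a terminal followed by one nonterminal
Classification: Type 3 (Regular)


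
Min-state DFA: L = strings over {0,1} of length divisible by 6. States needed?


Track length mod 6: states 0..5, accept at 0
Minimal DFA: 6 states


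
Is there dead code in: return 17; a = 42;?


statement follows a return and is unreachable
Dead: 'a = 42'


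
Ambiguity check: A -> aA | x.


right-linear, alternatives start with distinct terminals 'a' vs 'x': unique leftmost derivation
Unambiguous


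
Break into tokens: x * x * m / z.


Scan left to right, longest-match per lexeme
Tokens: ID(x), OP(*), ID(x), OP(*), ID(m), OP(/), ID(z)


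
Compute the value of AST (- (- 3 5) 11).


Evaluate inner: (- 3 5) = -2
Evaluate root: (- -2 11) = -13
Result: -13


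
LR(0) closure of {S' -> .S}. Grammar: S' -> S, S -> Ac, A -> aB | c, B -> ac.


Start: S' -> .S
For each item with dot before a nonterminal B, add B -> .γ for every B-production
Closure: [S' -> .S, S -> .Ac, A -> .aB, A -> .c]


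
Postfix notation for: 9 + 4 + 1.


Left to right (same or higher precedence on left)
Postfix: 9 4 + 1 +


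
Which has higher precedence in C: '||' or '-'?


'-' is additive (level 9); '||' is logical OR (level 1)
Higher level binds tighter
'-' has higher precedence than '||'


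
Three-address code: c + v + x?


Break into single-operator statements:
t1 = c + v
t2 = t1 + x


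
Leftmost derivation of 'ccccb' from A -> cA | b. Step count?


Derivation: A => cA => ccA => cccA => ccccA => ccccb
Steps: 5


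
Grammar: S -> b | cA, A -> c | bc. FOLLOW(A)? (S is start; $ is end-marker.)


$ ∈ FOLLOW(S). For each A -> αBβ: add FIRST(β)\{ε} to FOLLOW(B); if β nullable, add FOLLOW(A).
FOLLOW(A) = {$}


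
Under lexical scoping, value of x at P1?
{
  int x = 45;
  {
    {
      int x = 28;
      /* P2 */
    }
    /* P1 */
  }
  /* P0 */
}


P1's block does not declare x; resolves to the enclosing declaration at depth 0
x = 45


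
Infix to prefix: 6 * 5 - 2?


left-to-right (same/higher precedence on left): tree is (- (* 6 5) 2)
Prefix: - * 6 5 2


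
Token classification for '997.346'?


Pattern: digits with a decimal point
Type: FLOAT_LITERAL


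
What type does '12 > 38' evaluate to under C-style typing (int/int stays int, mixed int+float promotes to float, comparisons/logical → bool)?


Operand types: int > int
Rule: comparison yields bool
Result type: bool


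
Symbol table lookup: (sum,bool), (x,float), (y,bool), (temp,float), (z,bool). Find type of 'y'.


Lookup 'y' → type bool


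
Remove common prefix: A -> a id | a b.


Common prefix: 'a'
Factored: A -> a A', A' -> id | b


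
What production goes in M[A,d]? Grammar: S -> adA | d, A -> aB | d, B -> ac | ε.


For [A, d]: 'd' ∈ FIRST(d)
Entry: A -> d


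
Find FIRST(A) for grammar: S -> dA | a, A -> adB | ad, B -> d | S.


Per alternative of A: FIRST(adB) = {a}; FIRST(ad) = {a}
FIRST(A) = {a}


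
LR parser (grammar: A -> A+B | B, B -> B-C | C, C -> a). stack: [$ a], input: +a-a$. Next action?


'a' on top is the handle for C -> a
Action: reduce (C -> a)


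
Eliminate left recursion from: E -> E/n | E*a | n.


Left-recursive alternatives: E/n, E*a; non-recursive: n
Introduce E': E -> nE', E' -> /nE' | *aE' | ε


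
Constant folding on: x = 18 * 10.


18 * 10 = 180 at compile time
Optimized: x = 180


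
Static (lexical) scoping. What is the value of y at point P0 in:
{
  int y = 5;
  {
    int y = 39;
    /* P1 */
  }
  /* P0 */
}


y declared in the same block as P0
y = 5


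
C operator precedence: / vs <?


'/' is multiplicative (level 10); '<' is relational (level 7)
Higher level binds tighter
'/' has higher precedence than '<'


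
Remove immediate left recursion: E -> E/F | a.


Left-recursive alternatives: E/F; non-recursive: a
Introduce E': E -> aE', E' -> /FE' | ε


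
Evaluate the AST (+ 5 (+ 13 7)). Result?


Evaluate inner: (+ 13 7) = 20
Evaluate root: (+ 5 20) = 25
Result: 25


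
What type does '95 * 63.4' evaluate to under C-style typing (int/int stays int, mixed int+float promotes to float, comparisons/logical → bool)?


Operand types: int * float
Rule: mixed int/float promotes to float; int/int stays int
Result type: float


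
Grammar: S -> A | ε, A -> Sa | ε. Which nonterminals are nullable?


A nonterminal is nullable iff some alternative derives ε (directly, or every symbol in it is nullable)
Nullable: {A, S}


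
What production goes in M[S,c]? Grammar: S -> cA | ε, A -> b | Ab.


For [S, c]: 'c' ∈ FIRST(cA)
Entry: S -> cA


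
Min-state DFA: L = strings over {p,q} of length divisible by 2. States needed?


Track length mod 2: states 0..1, accept at 0
Minimal DFA: 2 states


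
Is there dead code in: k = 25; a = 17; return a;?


k is assigned but never read
Dead: 'k = 25'


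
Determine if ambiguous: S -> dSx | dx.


balanced d^n…x^n: each string has a unique parse
Unambiguous


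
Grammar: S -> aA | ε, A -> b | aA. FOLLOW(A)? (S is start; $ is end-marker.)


$ ∈ FOLLOW(S). For each A -> αBβ: add FIRST(β)\{ε} to FOLLOW(B); if β nullable, add FOLLOW(A).
FOLLOW(A) = {$}


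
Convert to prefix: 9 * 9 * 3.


left-to-right (same/higher precedence on left): tree is (* (* 9 9) 3)
Prefix: * * 9 9 3


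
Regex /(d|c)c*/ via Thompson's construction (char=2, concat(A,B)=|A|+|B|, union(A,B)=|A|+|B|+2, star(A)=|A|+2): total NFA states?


Syntax tree has 3 char leaf(s), 1 union(s), 1 star(s)
chars contribute 3×2 = 6; each union adds +2; each star adds +2
Total: 6 + 2 + 2 = 10 states


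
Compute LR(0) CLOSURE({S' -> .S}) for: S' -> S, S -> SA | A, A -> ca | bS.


Start: S' -> .S
For each item with dot before a nonterminal B, add B -> .γ for every B-production
Closure: [S' -> .S, S -> .SA, S -> .A, A -> .ca, A -> .bS]


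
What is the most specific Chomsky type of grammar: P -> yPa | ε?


Single nonterminal LHS, but y^n a^n is not regular
Classification: Type 2 (Context-Free)


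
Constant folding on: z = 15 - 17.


15 - 17 = -2 at compile time
Optimized: z = -2


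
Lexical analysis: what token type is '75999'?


Pattern: digits only
Type: INTEGER_LITERAL


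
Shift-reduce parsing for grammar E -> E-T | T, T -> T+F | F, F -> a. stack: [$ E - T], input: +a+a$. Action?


'+' can extend T; shift to build T -> T+F
Action: shift


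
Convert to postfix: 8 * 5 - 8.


Left to right (same or higher precedence on left)
Postfix: 8 5 * 8 -


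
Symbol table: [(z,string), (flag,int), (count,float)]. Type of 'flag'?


Lookup 'flag' → type int


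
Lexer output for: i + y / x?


Scan left to right, longest-match per lexeme
Tokens: ID(i), OP(+), ID(y), OP(/), ID(x)


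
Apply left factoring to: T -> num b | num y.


Common prefix: 'num'
Factored: T -> num T', T' -> b | y


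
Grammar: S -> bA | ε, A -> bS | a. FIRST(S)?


Per alternative of S: FIRST(bA) = {b}; FIRST(ε) = {ε}
FIRST(S) = {b, ε}


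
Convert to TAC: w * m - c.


Break into single-operator statements:
t1 = w * m
t2 = t1 - c


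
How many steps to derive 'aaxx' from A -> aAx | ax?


Derivation: A => aAx => aaxx
Steps: 2


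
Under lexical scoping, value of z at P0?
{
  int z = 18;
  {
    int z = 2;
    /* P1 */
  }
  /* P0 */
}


z declared in the same block as P0
z = 18


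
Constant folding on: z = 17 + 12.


17 + 12 = 29 at compile time
Optimized: z = 29


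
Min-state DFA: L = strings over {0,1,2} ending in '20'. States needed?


Track the longest suffix of input matching a prefix of '20': 3 classes (prefixes of length 0..2)
Minimal DFA: 3 states


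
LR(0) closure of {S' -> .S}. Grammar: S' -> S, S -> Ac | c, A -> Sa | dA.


Start: S' -> .S
For each item with dot before a nonterminal B, add B -> .γ for every B-production
Closure: [S' -> .S, S -> .Ac, S -> .c, A -> .Sa, A -> .dA]


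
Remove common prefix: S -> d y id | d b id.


Common prefix: 'd'
Factored: S -> d S', S' -> y id | b id


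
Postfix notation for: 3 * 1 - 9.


Left to right (same or higher precedence on left)
Postfix: 3 1 * 9 -


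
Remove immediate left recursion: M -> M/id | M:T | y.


Left-recursive alternatives: M/id, M:T; non-recursive: y
Introduce M': M -> yM', M' -> /idM' | :TM' | ε


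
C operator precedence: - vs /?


'/' is multiplicative (level 10); '-' is additive (level 9)
Higher level binds tighter
'/' has higher precedence than '-'


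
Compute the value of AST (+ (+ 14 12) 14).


Evaluate inner: (+ 14 12) = 26
Evaluate root: (+ 26 14) = 40
Result: 40


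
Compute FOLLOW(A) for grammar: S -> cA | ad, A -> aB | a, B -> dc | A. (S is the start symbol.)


$ ∈ FOLLOW(S). For each A -> αBβ: add FIRST(β)\{ε} to FOLLOW(B); if β nullable, add FOLLOW(A).
FOLLOW(A) = {$}


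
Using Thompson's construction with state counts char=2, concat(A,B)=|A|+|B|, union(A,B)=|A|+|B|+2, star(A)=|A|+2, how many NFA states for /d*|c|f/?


Syntax tree has 3 char leaf(s), 2 union(s), 1 star(s)
chars contribute 3×2 = 6; each union adds +2; each star adds +2
Total: 6 + 4 + 2 = 12 states


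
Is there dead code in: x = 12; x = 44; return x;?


first assignment to x is overwritten before any read
Dead: 'x = 12'


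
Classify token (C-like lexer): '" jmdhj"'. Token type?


Pattern: double-quoted sequence
Type: STRING_LITERAL


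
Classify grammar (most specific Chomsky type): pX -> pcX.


LHS has context (more than one symbol) and |LHS| ≤ |RHS|
Classification: Type 1 (Context-Sensitive)


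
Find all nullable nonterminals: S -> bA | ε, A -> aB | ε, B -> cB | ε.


A nonterminal is nullable iff some alternative derives ε (directly, or every symbol in it is nullable)
Nullable: {A, B, S}


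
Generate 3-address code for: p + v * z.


Break into single-operator statements:
t1 = v * z
t2 = p + t1


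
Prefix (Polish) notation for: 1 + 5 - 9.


left-to-right (same/higher precedence on left): tree is (- (+ 1 5) 9)
Prefix: - + 1 5 9


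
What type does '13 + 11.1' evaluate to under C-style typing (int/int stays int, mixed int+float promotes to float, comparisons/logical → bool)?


Operand types: int + float
Rule: mixed int/float promotes to float; int/int stays int
Result type: float


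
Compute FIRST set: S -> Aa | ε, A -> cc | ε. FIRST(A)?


Per alternative of A: FIRST(cc) = {c}; FIRST(ε) = {ε}
FIRST(A) = {c, ε}


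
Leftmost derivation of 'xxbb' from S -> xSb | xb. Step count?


Derivation: S => xSb => xxbb
Steps: 2


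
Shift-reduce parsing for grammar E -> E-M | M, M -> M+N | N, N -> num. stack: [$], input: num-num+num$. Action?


no handle on stack; shift 'num'
Action: shift


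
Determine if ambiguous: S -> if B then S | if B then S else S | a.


dangling else: 'if B then if B then a else a' parses two ways
Ambiguous


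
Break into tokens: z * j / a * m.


Scan left to right, longest-match per lexeme
Tokens: ID(z), OP(*), ID(j), OP(/), ID(a), OP(*), ID(m)


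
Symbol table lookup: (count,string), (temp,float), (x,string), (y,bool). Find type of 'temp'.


Lookup 'temp' → type float


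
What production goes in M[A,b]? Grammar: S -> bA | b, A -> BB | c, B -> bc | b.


For [A, b]: 'b' ∈ FIRST(BB)
Entry: A -> BB


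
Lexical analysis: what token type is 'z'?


Pattern: letter/underscore followed by alphanumerics, not a keyword
Type: IDENTIFIER


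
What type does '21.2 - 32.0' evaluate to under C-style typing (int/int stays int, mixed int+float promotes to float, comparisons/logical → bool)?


Operand types: float - float
Rule: mixed int/float promotes to float; int/int stays int
Result type: float


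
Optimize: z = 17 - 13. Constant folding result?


17 - 13 = 4 at compile time
Optimized: z = 4


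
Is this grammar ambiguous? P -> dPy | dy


balanced d^n…y^n: each string has a unique parse
Unambiguous


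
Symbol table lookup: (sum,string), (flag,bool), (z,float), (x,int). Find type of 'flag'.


Lookup 'flag' → type bool


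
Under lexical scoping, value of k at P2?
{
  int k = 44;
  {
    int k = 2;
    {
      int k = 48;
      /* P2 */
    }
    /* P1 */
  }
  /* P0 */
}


k declared in the same block as P2
k = 48


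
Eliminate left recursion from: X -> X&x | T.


Left-recursive alternatives: X&x; non-recursive: T
Introduce X': X -> TX', X' -> &xX' | ε


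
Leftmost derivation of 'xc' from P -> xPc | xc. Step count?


Derivation: P => xc
Steps: 1


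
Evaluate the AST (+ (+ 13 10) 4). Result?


Evaluate inner: (+ 13 10) = 23
Evaluate root: (+ 23 4) = 27
Result: 27


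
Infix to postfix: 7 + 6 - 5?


Left to right (same or higher precedence on left)
Postfix: 7 6 + 5 -


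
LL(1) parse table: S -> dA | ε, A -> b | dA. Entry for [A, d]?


For [A, d]: 'd' ∈ FIRST(dA)
Entry: A -> dA


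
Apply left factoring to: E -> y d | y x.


Common prefix: 'y'
Factored: E -> y E', E' -> d | x


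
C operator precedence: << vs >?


'<<' is shift (level 8); '>' is relational (level 7)
Higher level binds tighter
'<<' has higher precedence than '>'


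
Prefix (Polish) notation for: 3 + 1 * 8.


'*' binds tighter: tree is (+ 3 (* 1 8))
Prefix: + 3 * 1 8


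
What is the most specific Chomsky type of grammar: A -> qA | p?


Right-linear: every RHS is a terminal or a terminal followed by one nonterminal
Classification: Type 3 (Regular)


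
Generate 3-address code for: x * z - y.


Break into single-operator statements:
t1 = x * z
t2 = t1 - y


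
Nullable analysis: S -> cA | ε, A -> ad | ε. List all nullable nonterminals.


A nonterminal is nullable iff some alternative derives ε (directly, or every symbol in it is nullable)
Nullable: {A, S}


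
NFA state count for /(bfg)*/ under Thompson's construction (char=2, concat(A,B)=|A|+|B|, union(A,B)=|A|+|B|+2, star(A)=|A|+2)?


Syntax tree has 3 char leaf(s), 0 union(s), 1 star(s)
chars contribute 3×2 = 6; each union adds +2; each star adds +2
Total: 6 + 0 + 2 = 8 states


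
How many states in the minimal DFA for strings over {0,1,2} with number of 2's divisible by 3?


Track (count of 2) mod 3: states 0..2, accept at 0
Minimal DFA: 3 states


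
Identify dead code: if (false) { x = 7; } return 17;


condition is constant false, so the whole block is unreachable
Dead: 'if (false) { x = 7; }'


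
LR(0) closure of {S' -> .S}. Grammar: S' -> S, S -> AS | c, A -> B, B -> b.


Start: S' -> .S
For each item with dot before a nonterminal B, add B -> .γ for every B-production
Closure: [S' -> .S, S -> .AS, S -> .c, A -> .B, B -> .b]


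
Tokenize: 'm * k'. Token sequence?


Scan left to right, longest-match per lexeme
Tokens: ID(m), OP(*), ID(k)


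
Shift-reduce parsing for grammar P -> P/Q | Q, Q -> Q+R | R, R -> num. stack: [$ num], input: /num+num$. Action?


'num' on top is the handle for R -> num
Action: reduce (R -> num)


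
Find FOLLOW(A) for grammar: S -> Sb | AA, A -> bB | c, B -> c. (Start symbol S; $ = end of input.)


$ ∈ FOLLOW(S). For each A -> αBβ: add FIRST(β)\{ε} to FOLLOW(B); if β nullable, add FOLLOW(A).
FOLLOW(A) = {$, b, c}


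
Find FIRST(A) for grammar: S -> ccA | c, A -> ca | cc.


Per alternative of A: FIRST(ca) = {c}; FIRST(cc) = {c}
FIRST(A) = {c}


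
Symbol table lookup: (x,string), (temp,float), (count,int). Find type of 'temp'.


Lookup 'temp' → type float


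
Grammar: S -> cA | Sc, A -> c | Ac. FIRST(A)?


Per alternative of A: FIRST(c) = {c}; FIRST(Ac) = {c}
FIRST(A) = {c}


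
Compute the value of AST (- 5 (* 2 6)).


Evaluate inner: (* 2 6) = 12
Evaluate root: (- 5 12) = -7
Result: -7


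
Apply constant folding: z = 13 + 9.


13 + 9 = 22 at compile time
Optimized: z = 22


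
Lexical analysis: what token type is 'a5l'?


Pattern: letter/underscore followed by alphanumerics, not a keyword
Type: IDENTIFIER


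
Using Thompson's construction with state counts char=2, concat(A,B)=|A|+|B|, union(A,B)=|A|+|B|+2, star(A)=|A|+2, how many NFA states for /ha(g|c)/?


Syntax tree has 4 char leaf(s), 1 union(s), 0 star(s)
chars contribute 4×2 = 8; each union adds +2; each star adds +2
Total: 8 + 2 + 0 = 10 states


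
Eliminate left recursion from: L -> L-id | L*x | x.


Left-recursive alternatives: L-id, L*x; non-recursive: x
Introduce L': L -> xL', L' -> -idL' | *xL' | ε


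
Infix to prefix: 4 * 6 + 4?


left-to-right (same/higher precedence on left): tree is (+ (* 4 6) 4)
Prefix: + * 4 6 4


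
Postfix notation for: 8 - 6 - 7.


Left to right (same or higher precedence on left)
Postfix: 8 6 - 7 -


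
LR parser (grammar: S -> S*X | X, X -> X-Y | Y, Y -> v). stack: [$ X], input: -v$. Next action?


shift '-' to continue X -> X-Y
Action: shift


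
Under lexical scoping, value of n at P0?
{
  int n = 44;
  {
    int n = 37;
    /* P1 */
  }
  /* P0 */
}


n declared in the same block as P0
n = 44


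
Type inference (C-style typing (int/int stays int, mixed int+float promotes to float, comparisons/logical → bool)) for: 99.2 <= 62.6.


Operand types: float <= float
Rule: comparison yields bool
Result type: bool


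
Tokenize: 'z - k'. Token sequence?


Scan left to right, longest-match per lexeme
Tokens: ID(z), OP(-), ID(k)


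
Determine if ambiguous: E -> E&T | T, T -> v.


precedence layered via separate nonterminal T: deterministic
Unambiguous


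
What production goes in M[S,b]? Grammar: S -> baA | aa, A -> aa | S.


For [S, b]: 'b' ∈ FIRST(baA)
Entry: S -> baA


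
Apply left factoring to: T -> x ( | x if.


Common prefix: 'x'
Factored: T -> x T', T' -> ( | if


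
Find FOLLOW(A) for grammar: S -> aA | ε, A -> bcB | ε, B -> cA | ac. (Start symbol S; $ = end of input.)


$ ∈ FOLLOW(S). For each A -> αBβ: add FIRST(β)\{ε} to FOLLOW(B); if β nullable, add FOLLOW(A).
FOLLOW(A) = {$}


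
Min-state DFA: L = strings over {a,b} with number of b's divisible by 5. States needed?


Track (count of b) mod 5: states 0..4, accept at 0
Minimal DFA: 5 states


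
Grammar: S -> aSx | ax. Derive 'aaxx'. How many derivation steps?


Derivation: S => aSx => aaxx
Steps: 2


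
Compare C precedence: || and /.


'/' is multiplicative (level 10); '||' is logical OR (level 1)
Higher level binds tighter
'/' has higher precedence than '||'


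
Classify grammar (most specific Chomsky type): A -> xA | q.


Right-linear: every RHS is a terminal or a terminal followed by one nonterminal
Classification: Type 3 (Regular)


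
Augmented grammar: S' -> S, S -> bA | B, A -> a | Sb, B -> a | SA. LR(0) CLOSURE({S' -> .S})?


Start: S' -> .S
For each item with dot before a nonterminal B, add B -> .γ for every B-production
Closure: [S' -> .S, S -> .bA, S -> .B, B -> .a, B -> .SA]


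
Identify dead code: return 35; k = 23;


statement follows a return and is unreachable
Dead: 'k = 23'


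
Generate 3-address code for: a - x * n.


Break into single-operator statements:
t1 = x * n
t2 = a - t1


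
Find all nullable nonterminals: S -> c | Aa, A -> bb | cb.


A nonterminal is nullable iff some alternative derives ε (directly, or every symbol in it is nullable)
Nullable: {}


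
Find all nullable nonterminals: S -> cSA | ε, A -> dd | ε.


A nonterminal is nullable iff some alternative derives ε (directly, or every symbol in it is nullable)
Nullable: {A, S}


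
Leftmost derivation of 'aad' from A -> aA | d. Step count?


Derivation: A => aA => aaA => aad
Steps: 3


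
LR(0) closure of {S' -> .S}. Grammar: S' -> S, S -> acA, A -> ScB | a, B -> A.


Start: S' -> .S
For each item with dot before a nonterminal B, add B -> .γ for every B-production
Closure: [S' -> .S, S -> .acA]


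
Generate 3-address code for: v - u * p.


Break into single-operator statements:
t1 = u * p
t2 = v - t1


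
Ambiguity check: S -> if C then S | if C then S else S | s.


dangling else: 'if C then if C then s else s' parses two ways
Ambiguous


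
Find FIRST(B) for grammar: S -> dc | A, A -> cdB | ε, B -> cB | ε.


Per alternative of B: FIRST(cB) = {c}; FIRST(ε) = {ε}
FIRST(B) = {c, ε}


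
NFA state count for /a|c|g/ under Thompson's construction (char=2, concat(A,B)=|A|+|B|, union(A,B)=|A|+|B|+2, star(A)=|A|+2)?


Syntax tree has 3 char leaf(s), 2 union(s), 0 star(s)
chars contribute 3×2 = 6; each union adds +2; each star adds +2
Total: 6 + 4 + 0 = 10 states


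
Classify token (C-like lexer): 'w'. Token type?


Pattern: letter/underscore followed by alphanumerics, not a keyword
Type: IDENTIFIER


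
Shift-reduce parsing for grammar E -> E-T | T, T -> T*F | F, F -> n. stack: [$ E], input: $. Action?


start symbol E on stack, input exhausted
Action: accept


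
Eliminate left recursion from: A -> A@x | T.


Left-recursive alternatives: A@x; non-recursive: T
Introduce A': A -> TA', A' -> @xA' | ε


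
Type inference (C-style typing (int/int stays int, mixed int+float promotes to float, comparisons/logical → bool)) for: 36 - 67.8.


Operand types: int - float
Rule: mixed int/float promotes to float; int/int stays int
Result type: float


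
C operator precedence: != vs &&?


'!=' is equality (level 6); '&&' is logical AND (level 2)
Higher level binds tighter
'!=' has higher precedence than '&&'


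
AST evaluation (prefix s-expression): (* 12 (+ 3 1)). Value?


Evaluate inner: (+ 3 1) = 4
Evaluate root: (* 12 4) = 48
Result: 48


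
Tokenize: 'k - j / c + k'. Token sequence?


Scan left to right, longest-match per lexeme
Tokens: ID(k), OP(-), ID(j), OP(/), ID(c), OP(+), ID(k)


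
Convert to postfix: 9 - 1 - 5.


Left to right (same or higher precedence on left)
Postfix: 9 1 - 5 -


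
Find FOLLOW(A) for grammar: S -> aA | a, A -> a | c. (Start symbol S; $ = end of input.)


$ ∈ FOLLOW(S). For each A -> αBβ: add FIRST(β)\{ε} to FOLLOW(B); if β nullable, add FOLLOW(A).
FOLLOW(A) = {$}


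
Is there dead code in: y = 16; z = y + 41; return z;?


y is read by z's definition; z is returned
No dead code


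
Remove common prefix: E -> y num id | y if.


Common prefix: 'y'
Factored: E -> y E', E' -> num id | if


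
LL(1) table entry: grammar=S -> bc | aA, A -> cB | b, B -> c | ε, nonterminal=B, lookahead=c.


For [B, c]: 'c' ∈ FIRST(c)
Entry: B -> c


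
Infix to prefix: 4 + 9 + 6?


left-to-right (same/higher precedence on left): tree is (+ (+ 4 9) 6)
Prefix: + + 4 9 6


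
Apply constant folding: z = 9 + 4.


9 + 4 = 13 at compile time
Optimized: z = 13


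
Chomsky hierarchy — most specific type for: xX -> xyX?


LHS has context (more than one symbol) and |LHS| ≤ |RHS|
Classification: Type 1 (Context-Sensitive)


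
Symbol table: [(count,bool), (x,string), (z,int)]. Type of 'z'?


Lookup 'z' → type int


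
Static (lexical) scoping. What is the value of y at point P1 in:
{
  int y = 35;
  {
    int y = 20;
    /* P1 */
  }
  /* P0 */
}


y declared in the same block as P1
y = 20


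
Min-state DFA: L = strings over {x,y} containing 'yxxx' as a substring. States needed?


KMP-style automaton: 4 progress states + 1 absorbing accept = 5
Minimal DFA: 5 states


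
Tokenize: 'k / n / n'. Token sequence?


Scan left to right, longest-match per lexeme
Tokens: ID(k), OP(/), ID(n), OP(/), ID(n)


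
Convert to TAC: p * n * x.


Break into single-operator statements:
t1 = p * n
t2 = t1 * x


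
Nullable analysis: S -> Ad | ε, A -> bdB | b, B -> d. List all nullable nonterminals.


A nonterminal is nullable iff some alternative derives ε (directly, or every symbol in it is nullable)
Nullable: {S}


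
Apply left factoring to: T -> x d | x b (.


Common prefix: 'x'
Factored: T -> x T', T' -> d | b (


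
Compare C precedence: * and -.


'*' is multiplicative (level 10); '-' is additive (level 9)
Higher level binds tighter
'*' has higher precedence than '-'


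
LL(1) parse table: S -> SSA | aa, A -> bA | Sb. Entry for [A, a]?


For [A, a]: 'a' ∈ FIRST(Sb)
Entry: A -> Sb


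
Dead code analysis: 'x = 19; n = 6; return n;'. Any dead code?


x is assigned but never read
Dead: 'x = 19'


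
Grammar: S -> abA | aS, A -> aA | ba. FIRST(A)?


Per alternative of A: FIRST(aA) = {a}; FIRST(ba) = {b}
FIRST(A) = {a, b}


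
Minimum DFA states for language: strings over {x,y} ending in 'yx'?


Track the longest suffix of input matching a prefix of 'yx': 3 classes (prefixes of length 0..2)
Minimal DFA: 3 states


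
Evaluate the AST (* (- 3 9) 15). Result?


Evaluate inner: (- 3 9) = -6
Evaluate root: (* -6 15) = -90
Result: -90


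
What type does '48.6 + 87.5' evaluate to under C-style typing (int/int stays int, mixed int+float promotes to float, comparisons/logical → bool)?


Operand types: float + float
Rule: mixed int/float promotes to float; int/int stays int
Result type: float


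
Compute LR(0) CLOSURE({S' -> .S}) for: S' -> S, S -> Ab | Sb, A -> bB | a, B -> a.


Start: S' -> .S
For each item with dot before a nonterminal B, add B -> .γ for every B-production
Closure: [S' -> .S, S -> .Ab, S -> .Sb, A -> .bB, A -> .a]


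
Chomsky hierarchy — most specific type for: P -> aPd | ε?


Single nonterminal LHS, but a^n d^n is not regular
Classification: Type 2 (Context-Free)


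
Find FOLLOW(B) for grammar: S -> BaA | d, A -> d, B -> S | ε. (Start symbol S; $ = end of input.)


$ ∈ FOLLOW(S). For each A -> αBβ: add FIRST(β)\{ε} to FOLLOW(B); if β nullable, add FOLLOW(A).
FOLLOW(B) = {a}


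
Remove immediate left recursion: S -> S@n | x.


Left-recursive alternatives: S@n; non-recursive: x
Introduce S': S -> xS', S' -> @nS' | ε


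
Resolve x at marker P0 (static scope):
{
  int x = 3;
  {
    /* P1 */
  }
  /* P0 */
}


x declared in the same block as P0
x = 3


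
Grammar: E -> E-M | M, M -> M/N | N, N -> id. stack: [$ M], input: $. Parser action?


lookahead ∉ {/} so M won't extend; reduce E -> M
Action: reduce (E -> M)


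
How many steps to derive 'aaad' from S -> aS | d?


Derivation: S => aS => aaS => aaaS => aaad
Steps: 4


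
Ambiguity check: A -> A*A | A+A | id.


'id*id+id' has two parse trees (no precedence encoded between * and +)
Ambiguous


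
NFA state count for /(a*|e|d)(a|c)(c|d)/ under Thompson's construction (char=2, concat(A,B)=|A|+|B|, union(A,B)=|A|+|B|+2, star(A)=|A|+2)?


Syntax tree has 7 char leaf(s), 4 union(s), 1 star(s)
chars contribute 7×2 = 14; each union adds +2; each star adds +2
Total: 14 + 8 + 2 = 24 states


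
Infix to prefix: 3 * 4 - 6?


left-to-right (same/higher precedence on left): tree is (- (* 3 4) 6)
Prefix: - * 3 4 6


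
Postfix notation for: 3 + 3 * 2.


* has higher precedence, evaluate 3*2 first
Postfix: 3 3 2 * +


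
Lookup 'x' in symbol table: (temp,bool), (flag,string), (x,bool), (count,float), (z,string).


Lookup 'x' → type bool


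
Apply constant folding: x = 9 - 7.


9 - 7 = 2 at compile time
Optimized: x = 2


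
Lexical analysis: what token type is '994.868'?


Pattern: digits with a decimal point
Type: FLOAT_LITERAL


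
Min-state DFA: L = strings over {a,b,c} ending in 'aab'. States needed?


Track the longest suffix of input matching a prefix of 'aab': 4 classes (prefixes of length 0..3)
Minimal DFA: 4 states


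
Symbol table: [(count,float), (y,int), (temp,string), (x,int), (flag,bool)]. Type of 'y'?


Lookup 'y' → type int


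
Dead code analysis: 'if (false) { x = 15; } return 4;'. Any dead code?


condition is constant false, so the whole block is unreachable
Dead: 'if (false) { x = 15; }'


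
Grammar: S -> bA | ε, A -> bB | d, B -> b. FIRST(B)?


Per alternative of B: FIRST(b) = {b}
FIRST(B) = {b}


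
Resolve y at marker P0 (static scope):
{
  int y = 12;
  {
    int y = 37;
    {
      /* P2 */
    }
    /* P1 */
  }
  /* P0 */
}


y declared in the same block as P0
y = 12


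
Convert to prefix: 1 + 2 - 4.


left-to-right (same/higher precedence on left): tree is (- (+ 1 2) 4)
Prefix: - + 1 2 4


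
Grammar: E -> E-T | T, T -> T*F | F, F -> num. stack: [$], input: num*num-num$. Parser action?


no handle on stack; shift 'num'
Action: shift


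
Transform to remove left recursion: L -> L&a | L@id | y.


Left-recursive alternatives: L&a, L@id; non-recursive: y
Introduce L': L -> yL', L' -> &aL' | @idL' | ε


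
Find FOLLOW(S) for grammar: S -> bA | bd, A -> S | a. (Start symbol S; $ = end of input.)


$ ∈ FOLLOW(S). For each A -> αBβ: add FIRST(β)\{ε} to FOLLOW(B); if β nullable, add FOLLOW(A).
FOLLOW(S) = {$}


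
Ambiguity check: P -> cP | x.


right-linear, alternatives start with distinct terminals 'c' vs 'x': unique leftmost derivation
Unambiguous


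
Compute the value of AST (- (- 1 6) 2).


Evaluate inner: (- 1 6) = -5
Evaluate root: (- -5 2) = -7
Result: -7


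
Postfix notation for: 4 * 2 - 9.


Left to right (same or higher precedence on left)
Postfix: 4 2 * 9 -


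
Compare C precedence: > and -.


'-' is additive (level 9); '>' is relational (level 7)
Higher level binds tighter
'-' has higher precedence than '>'


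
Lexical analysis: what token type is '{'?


Pattern: delimiter/punctuation
Type: PUNCTUATION


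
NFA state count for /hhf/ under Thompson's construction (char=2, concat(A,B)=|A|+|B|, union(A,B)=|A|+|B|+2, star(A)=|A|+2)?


Syntax tree has 3 char leaf(s), 0 union(s), 0 star(s)
chars contribute 3×2 = 6; each union adds +2; each star adds +2
Total: 6 + 0 + 0 = 6 states


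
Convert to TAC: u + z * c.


Break into single-operator statements:
t1 = z * c
t2 = u + t1


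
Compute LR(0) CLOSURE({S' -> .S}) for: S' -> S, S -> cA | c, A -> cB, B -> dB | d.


Start: S' -> .S
For each item with dot before a nonterminal B, add B -> .γ for every B-production
Closure: [S' -> .S, S -> .cA, S -> .c]


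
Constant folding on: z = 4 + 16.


4 + 16 = 20 at compile time
Optimized: z = 20


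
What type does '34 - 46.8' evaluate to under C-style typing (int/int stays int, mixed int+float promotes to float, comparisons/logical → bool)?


Operand types: int - float
Rule: mixed int/float promotes to float; int/int stays int
Result type: float


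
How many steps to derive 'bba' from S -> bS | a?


Derivation: S => bS => bbS => bba
Steps: 3


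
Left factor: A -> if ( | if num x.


Common prefix: 'if'
Factored: A -> if A', A' -> ( | num x


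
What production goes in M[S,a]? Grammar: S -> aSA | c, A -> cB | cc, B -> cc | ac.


For [S, a]: 'a' ∈ FIRST(aSA)
Entry: S -> aSA


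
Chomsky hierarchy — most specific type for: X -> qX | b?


Right-linear: every RHS is a terminal or a terminal followed by one nonterminal
Classification: Type 3 (Regular)


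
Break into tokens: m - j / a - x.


Scan left to right, longest-match per lexeme
Tokens: ID(m), OP(-), ID(j), OP(/), ID(a), OP(-), ID(x)


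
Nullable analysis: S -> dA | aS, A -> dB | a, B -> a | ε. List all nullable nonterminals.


A nonterminal is nullable iff some alternative derives ε (directly, or every symbol in it is nullable)
Nullable: {B}


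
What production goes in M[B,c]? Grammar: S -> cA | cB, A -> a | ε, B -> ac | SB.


For [B, c]: 'c' ∈ FIRST(SB)
Entry: B -> SB


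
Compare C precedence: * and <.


'*' is multiplicative (level 10); '<' is relational (level 7)
Higher level binds tighter
'*' has higher precedence than '<'


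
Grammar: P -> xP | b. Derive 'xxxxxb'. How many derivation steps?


Derivation: P => xP => xxP => xxxP => xxxxP => xxxxxP => xxxxxb
Steps: 6


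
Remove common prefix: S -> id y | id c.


Common prefix: 'id'
Factored: S -> id S', S' -> y | c


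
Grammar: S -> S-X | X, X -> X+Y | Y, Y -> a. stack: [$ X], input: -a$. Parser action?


lookahead ∉ {+} so X won't extend; reduce S -> X
Action: reduce (S -> X)


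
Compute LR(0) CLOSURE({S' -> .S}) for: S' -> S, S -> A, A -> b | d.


Start: S' -> .S
For each item with dot before a nonterminal B, add B -> .γ for every B-production
Closure: [S' -> .S, S -> .A, A -> .b, A -> .d]


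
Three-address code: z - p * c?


Break into single-operator statements:
t1 = p * c
t2 = z - t1


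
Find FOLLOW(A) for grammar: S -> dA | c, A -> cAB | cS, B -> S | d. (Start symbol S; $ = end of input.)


$ ∈ FOLLOW(S). For each A -> αBβ: add FIRST(β)\{ε} to FOLLOW(B); if β nullable, add FOLLOW(A).
FOLLOW(A) = {$, c, d}


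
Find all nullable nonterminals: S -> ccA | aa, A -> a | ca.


A nonterminal is nullable iff some alternative derives ε (directly, or every symbol in it is nullable)
Nullable: {}


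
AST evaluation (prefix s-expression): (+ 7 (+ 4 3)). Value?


Evaluate inner: (+ 4 3) = 7
Evaluate root: (+ 7 7) = 14
Result: 14


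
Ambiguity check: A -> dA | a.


right-linear, alternatives start with distinct terminals 'd' vs 'a': unique leftmost derivation
Unambiguous


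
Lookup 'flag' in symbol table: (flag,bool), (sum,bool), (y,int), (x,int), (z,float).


Lookup 'flag' → type bool


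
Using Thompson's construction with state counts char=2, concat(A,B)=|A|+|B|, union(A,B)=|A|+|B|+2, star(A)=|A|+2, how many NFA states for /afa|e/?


Syntax tree has 4 char leaf(s), 1 union(s), 0 star(s)
chars contribute 4×2 = 8; each union adds +2; each star adds +2
Total: 8 + 2 + 0 = 10 states


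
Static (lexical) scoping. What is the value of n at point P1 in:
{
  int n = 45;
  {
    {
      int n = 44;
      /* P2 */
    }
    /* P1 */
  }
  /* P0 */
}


P1's block does not declare n; resolves to the enclosing declaration at depth 0
n = 45


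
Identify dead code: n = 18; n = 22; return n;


first assignment to n is overwritten before any read
Dead: 'n = 18'


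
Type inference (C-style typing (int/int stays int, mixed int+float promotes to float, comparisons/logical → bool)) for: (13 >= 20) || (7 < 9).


Operand types: bool || bool
Rule: logical operators take bool operands and yield bool
Result type: bool


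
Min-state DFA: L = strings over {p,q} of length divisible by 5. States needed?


Track length mod 5: states 0..4, accept at 0
Minimal DFA: 5 states


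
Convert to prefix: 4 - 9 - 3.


left-to-right (same/higher precedence on left): tree is (- (- 4 9) 3)
Prefix: - - 4 9 3


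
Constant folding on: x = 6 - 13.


6 - 13 = -7 at compile time
Optimized: x = -7


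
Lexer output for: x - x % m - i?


Scan left to right, longest-match per lexeme
Tokens: ID(x), OP(-), ID(x), OP(%), ID(m), OP(-), ID(i)


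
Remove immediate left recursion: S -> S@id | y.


Left-recursive alternatives: S@id; non-recursive: y
Introduce S': S -> yS', S' -> @idS' | ε


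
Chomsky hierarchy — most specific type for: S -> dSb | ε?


Single nonterminal LHS, but d^n b^n is not regular
Classification: Type 2 (Context-Free)


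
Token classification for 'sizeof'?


Pattern: reserved word
Type: KEYWORD


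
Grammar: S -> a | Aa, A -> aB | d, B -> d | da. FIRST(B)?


Per alternative of B: FIRST(d) = {d}; FIRST(da) = {d}
FIRST(B) = {d}


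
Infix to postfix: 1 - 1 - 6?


Left to right (same or higher precedence on left)
Postfix: 1 1 - 6 -


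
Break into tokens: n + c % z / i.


Scan left to right, longest-match per lexeme
Tokens: ID(n), OP(+), ID(c), OP(%), ID(z), OP(/), ID(i)


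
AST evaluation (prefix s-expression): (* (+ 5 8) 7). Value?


Evaluate inner: (+ 5 8) = 13
Evaluate root: (* 13 7) = 91
Result: 91


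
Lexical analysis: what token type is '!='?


Pattern: operator symbol
Type: OPERATOR


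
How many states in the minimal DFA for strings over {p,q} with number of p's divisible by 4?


Track (count of p) mod 4: states 0..3, accept at 0
Minimal DFA: 4 states
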